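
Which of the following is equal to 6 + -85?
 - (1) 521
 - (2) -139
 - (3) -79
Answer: 3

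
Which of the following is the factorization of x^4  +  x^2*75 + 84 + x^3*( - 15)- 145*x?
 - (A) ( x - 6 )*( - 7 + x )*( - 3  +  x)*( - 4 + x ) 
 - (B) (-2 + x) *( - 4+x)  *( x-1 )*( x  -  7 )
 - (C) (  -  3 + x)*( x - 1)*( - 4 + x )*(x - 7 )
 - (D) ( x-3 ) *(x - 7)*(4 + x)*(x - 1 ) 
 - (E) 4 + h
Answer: C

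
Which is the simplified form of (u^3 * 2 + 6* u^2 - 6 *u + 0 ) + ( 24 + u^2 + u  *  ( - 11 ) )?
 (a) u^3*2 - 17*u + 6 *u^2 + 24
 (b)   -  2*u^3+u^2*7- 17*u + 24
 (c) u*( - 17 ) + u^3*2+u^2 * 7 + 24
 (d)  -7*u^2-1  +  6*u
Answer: c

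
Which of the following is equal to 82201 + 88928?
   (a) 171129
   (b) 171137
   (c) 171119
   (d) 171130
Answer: a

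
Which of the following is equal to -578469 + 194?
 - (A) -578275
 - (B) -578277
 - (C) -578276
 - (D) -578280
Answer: A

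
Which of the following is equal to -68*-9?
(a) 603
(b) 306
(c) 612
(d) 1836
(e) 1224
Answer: c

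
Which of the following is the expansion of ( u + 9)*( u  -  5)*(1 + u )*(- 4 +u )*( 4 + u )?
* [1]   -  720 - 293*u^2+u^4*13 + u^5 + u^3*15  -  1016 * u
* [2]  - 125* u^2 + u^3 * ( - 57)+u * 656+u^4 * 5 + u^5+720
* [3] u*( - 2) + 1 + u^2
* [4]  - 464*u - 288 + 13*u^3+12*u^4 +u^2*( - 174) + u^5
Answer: 2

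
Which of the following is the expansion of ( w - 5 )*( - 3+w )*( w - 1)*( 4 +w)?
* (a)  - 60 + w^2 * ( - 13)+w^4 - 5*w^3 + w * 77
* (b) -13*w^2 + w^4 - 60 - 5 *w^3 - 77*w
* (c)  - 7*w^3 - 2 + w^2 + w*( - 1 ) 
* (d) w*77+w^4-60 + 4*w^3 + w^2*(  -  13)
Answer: a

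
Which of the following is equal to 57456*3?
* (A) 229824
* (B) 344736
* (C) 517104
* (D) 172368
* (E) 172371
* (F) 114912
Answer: D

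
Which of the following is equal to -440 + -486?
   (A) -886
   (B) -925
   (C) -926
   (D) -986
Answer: C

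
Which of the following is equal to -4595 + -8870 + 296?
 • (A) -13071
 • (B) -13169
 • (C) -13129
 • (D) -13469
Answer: B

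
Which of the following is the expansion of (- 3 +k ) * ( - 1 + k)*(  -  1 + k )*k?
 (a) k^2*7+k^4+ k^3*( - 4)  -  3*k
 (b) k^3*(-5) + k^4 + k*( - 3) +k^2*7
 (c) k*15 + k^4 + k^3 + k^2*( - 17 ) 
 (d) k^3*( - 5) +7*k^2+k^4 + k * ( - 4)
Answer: b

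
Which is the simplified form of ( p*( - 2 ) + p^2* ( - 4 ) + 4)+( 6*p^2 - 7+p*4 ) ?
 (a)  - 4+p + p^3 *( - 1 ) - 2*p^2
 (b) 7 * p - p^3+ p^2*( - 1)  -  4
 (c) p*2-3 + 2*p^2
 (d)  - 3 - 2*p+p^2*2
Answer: c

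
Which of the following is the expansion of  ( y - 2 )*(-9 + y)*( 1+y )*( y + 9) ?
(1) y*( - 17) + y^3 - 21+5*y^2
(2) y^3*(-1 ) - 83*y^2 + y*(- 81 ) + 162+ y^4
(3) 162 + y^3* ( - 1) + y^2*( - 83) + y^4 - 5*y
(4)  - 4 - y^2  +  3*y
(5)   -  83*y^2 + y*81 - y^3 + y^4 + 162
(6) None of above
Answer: 5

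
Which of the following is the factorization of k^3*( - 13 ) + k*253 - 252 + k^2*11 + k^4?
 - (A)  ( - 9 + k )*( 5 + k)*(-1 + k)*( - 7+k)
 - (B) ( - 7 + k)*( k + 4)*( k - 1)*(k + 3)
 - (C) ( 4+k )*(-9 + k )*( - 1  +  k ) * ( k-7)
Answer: C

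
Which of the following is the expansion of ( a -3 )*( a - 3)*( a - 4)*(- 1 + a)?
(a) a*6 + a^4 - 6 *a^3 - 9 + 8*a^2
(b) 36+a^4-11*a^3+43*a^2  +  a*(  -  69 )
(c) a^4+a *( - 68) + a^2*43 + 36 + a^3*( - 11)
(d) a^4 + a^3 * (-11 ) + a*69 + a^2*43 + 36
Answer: b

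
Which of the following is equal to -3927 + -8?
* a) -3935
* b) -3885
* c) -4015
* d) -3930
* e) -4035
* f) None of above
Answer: a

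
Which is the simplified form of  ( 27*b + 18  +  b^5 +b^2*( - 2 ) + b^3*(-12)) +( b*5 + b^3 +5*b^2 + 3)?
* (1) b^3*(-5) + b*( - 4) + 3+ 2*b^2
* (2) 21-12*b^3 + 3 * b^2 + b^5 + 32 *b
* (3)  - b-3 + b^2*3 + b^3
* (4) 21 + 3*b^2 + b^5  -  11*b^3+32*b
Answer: 4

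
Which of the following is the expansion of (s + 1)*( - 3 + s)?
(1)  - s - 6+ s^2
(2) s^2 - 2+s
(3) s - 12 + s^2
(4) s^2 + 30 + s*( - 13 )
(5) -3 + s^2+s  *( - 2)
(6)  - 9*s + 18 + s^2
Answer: 5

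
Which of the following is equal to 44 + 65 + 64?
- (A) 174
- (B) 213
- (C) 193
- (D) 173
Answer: D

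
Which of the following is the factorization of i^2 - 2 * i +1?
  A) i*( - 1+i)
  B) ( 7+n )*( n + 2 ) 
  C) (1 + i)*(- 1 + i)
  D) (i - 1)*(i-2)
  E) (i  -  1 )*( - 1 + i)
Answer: E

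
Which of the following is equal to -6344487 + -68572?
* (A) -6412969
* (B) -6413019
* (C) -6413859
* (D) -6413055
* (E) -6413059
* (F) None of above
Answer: E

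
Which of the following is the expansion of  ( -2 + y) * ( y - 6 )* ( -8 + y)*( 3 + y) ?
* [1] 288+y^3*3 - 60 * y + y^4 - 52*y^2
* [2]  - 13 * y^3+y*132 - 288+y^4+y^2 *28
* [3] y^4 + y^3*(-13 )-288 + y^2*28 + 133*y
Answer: 2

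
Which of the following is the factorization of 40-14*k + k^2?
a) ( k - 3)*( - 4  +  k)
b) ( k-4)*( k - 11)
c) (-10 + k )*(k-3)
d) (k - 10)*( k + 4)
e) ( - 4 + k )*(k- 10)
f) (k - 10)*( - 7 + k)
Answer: e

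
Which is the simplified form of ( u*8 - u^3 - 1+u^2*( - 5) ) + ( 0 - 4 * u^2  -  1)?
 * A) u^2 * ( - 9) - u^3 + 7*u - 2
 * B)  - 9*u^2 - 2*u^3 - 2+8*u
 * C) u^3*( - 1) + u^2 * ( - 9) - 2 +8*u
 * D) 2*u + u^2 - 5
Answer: C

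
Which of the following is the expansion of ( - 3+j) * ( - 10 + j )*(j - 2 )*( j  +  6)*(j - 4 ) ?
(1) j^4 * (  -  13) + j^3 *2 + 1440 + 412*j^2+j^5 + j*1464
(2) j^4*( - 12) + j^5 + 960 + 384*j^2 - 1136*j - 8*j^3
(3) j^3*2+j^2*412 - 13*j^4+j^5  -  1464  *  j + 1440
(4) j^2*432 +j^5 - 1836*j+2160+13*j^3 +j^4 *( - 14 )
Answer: 3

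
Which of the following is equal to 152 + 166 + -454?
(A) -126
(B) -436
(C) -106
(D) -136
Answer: D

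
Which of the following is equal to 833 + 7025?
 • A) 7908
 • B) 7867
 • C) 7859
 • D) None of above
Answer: D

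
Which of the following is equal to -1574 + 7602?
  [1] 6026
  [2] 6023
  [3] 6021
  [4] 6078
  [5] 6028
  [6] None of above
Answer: 5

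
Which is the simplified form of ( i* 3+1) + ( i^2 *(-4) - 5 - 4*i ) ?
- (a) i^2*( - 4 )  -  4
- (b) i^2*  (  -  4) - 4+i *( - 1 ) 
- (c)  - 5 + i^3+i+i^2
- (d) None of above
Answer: b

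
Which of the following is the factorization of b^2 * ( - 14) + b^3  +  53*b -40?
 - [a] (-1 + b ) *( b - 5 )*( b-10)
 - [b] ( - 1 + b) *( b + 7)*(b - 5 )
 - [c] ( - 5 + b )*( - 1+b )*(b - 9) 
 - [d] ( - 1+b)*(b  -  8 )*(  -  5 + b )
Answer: d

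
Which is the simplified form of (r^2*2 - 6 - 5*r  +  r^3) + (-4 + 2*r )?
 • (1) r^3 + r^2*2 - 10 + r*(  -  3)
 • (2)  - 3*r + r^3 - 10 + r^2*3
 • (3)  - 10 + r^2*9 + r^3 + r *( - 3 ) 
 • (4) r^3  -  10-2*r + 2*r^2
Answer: 1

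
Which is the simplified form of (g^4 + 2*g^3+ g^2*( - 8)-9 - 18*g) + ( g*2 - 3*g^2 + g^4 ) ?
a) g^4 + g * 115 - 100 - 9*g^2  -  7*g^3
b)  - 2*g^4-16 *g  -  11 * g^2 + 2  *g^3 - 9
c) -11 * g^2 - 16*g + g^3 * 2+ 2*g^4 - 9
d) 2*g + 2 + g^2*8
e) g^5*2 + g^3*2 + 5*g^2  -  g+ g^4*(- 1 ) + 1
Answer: c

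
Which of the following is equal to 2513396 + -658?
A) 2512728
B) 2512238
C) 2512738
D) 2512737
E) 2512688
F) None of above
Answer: C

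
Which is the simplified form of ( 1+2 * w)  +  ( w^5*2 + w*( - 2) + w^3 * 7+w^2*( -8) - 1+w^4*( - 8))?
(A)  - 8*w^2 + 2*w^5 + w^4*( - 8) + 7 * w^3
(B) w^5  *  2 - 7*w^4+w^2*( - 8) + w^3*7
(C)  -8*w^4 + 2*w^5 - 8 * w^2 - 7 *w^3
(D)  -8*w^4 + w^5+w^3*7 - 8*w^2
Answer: A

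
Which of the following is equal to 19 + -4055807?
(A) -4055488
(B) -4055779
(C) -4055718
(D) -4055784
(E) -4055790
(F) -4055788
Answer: F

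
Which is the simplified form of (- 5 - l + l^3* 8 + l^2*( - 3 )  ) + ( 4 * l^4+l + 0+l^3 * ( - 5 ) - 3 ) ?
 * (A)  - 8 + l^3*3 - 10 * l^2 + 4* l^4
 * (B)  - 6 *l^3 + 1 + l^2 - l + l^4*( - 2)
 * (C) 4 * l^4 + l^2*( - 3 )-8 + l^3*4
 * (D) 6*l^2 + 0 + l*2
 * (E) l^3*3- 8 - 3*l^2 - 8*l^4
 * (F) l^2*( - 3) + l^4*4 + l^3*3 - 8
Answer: F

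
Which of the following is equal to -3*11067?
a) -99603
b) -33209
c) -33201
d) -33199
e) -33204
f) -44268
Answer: c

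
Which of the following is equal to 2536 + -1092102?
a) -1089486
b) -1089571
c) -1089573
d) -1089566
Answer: d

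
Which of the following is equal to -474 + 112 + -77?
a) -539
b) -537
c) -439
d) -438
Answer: c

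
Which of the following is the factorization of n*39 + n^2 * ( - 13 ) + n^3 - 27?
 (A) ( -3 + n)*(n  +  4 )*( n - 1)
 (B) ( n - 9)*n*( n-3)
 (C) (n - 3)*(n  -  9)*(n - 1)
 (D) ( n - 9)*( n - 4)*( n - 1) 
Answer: C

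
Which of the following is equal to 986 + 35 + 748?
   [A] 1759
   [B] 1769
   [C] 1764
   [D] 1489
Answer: B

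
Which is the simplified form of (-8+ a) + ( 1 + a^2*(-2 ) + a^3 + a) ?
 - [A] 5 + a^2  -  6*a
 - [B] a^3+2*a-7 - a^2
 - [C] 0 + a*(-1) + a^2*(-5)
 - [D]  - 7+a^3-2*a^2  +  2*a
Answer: D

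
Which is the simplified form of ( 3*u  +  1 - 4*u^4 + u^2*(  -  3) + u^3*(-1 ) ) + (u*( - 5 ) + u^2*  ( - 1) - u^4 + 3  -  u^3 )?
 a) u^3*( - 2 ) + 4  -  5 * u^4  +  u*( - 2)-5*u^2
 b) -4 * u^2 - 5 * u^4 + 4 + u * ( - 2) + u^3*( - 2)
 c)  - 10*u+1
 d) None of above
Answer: b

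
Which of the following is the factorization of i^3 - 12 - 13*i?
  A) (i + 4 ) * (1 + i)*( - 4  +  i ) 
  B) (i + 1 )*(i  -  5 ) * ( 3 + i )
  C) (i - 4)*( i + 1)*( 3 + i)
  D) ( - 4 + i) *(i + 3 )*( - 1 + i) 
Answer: C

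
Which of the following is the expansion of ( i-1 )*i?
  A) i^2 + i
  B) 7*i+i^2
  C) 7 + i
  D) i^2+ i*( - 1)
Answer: D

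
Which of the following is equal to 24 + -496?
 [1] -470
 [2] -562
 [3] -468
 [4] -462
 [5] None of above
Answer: 5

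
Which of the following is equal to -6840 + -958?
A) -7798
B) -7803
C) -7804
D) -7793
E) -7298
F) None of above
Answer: A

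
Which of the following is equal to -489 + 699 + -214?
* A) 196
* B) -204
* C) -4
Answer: C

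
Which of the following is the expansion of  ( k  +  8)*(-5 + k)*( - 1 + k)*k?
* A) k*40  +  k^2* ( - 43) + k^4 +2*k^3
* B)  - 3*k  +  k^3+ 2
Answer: A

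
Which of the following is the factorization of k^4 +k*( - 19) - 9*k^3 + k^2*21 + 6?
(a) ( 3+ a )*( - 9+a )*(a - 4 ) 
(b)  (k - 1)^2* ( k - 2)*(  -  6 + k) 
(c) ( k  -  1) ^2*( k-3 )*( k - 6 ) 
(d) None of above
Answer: d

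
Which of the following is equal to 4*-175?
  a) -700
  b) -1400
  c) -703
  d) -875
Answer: a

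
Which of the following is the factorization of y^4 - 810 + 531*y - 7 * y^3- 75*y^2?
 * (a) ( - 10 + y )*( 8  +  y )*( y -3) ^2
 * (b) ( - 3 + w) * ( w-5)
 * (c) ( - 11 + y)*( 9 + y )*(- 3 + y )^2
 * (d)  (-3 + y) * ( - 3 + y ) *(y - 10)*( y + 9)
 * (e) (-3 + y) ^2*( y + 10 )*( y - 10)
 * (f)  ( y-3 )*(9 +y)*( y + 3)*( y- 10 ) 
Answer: d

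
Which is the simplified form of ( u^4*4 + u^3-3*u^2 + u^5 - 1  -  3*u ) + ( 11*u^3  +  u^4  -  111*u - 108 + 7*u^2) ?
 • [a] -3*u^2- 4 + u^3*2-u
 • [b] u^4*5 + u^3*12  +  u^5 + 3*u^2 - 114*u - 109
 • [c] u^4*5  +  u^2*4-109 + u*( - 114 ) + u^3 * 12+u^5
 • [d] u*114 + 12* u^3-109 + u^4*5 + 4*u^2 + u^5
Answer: c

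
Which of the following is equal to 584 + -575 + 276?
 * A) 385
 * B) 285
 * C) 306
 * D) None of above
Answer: B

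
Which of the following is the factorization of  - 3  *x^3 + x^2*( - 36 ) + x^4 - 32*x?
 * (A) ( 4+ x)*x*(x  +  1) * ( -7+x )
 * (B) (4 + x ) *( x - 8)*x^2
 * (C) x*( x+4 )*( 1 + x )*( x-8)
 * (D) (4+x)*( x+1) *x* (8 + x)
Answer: C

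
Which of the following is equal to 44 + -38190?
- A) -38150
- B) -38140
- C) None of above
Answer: C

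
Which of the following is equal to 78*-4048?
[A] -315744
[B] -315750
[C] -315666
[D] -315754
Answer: A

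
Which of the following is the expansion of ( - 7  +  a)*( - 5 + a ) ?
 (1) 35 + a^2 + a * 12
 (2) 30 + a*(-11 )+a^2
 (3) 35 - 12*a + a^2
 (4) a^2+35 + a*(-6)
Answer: 3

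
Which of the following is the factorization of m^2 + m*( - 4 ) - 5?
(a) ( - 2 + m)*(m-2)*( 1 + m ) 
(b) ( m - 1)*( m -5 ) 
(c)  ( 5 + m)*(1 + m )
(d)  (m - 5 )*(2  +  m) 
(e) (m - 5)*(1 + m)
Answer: e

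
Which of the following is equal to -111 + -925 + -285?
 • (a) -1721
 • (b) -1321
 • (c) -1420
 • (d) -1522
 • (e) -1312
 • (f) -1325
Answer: b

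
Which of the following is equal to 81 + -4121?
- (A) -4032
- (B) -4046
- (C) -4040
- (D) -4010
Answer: C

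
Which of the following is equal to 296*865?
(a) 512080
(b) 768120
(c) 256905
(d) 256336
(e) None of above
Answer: e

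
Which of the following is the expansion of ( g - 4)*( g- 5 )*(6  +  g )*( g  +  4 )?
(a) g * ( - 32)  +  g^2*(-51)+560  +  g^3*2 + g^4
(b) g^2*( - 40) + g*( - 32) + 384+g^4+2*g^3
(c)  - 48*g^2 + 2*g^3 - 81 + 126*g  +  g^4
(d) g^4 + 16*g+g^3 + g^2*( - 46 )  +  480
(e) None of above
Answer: e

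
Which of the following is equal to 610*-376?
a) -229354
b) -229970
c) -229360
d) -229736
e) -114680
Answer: c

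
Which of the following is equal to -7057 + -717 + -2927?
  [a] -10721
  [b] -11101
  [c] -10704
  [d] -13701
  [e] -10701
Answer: e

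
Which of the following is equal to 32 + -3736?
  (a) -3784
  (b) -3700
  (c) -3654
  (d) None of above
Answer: d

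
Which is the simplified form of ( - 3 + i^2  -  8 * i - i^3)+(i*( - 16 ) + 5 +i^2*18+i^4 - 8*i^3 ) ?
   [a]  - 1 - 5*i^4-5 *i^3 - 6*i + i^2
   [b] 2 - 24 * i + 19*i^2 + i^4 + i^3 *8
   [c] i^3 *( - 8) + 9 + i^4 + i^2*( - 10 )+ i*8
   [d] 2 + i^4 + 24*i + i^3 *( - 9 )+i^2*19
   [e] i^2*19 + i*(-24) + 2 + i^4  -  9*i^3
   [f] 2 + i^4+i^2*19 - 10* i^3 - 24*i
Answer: e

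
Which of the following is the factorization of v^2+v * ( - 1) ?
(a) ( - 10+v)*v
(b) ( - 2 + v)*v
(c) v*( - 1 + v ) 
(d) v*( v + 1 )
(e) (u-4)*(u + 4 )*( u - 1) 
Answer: c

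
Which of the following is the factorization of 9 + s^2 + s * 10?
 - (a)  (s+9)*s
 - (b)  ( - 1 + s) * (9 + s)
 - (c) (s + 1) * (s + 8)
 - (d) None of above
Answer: d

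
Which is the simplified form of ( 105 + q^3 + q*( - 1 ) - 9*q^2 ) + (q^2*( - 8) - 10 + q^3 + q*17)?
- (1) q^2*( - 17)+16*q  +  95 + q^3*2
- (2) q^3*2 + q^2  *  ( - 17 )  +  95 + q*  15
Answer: 1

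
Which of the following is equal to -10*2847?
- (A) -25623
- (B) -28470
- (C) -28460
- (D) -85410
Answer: B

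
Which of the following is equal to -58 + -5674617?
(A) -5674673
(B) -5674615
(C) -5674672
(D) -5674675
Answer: D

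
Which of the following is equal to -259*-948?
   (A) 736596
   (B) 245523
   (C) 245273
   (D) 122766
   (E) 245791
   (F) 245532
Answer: F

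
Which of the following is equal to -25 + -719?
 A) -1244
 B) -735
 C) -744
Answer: C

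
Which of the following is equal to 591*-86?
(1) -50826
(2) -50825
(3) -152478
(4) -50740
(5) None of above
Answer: 1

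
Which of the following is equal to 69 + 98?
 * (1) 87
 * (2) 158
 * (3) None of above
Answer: 3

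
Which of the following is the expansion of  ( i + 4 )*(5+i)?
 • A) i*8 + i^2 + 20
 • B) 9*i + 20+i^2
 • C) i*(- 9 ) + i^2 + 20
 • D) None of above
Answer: B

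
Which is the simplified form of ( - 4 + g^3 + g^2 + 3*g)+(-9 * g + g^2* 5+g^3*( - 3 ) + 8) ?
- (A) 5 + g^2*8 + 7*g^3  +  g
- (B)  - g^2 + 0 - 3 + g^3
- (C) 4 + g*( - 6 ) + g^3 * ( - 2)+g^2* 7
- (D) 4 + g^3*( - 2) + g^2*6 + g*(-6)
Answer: D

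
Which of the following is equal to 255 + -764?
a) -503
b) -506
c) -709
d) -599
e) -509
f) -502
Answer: e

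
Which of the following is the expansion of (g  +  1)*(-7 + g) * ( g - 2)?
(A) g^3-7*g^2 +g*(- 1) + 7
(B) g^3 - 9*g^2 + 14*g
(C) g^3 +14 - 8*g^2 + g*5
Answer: C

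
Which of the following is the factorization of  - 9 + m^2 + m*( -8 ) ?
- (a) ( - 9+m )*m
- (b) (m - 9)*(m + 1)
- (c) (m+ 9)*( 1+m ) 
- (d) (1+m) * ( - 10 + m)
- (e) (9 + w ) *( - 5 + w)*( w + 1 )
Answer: b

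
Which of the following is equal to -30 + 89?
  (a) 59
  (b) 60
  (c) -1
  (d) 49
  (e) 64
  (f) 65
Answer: a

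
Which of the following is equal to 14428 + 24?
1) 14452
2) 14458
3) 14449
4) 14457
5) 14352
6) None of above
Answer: 1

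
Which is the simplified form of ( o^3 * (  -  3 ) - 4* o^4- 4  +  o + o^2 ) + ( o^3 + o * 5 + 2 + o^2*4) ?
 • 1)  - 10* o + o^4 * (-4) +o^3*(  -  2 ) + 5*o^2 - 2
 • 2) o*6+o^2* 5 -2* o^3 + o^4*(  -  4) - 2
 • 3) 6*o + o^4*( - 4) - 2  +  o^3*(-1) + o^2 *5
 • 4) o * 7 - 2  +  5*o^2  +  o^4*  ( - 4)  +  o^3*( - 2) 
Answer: 2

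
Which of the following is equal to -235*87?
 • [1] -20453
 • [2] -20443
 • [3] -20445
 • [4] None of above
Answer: 3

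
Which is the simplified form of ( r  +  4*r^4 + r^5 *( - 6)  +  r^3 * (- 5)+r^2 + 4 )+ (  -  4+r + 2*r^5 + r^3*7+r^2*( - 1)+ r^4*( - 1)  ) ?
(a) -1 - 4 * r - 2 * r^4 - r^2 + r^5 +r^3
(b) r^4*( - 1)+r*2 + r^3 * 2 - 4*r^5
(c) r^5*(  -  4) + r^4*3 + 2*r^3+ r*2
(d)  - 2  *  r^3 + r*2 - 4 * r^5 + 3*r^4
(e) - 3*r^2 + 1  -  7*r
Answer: c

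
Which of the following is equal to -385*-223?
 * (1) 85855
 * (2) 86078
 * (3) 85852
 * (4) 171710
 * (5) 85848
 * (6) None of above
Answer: 1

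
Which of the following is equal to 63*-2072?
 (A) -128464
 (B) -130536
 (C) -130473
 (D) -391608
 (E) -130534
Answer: B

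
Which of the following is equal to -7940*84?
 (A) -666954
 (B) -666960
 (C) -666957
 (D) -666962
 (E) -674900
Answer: B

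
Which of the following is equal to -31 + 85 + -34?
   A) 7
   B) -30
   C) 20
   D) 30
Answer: C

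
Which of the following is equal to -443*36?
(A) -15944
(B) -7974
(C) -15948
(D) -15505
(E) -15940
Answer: C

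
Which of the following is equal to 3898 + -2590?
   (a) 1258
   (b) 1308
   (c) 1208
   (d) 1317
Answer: b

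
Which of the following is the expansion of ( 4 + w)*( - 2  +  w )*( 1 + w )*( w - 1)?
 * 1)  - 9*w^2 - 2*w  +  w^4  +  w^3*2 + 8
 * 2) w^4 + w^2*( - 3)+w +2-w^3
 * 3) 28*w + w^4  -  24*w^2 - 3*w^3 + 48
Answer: 1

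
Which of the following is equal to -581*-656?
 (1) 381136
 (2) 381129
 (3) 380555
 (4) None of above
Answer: 1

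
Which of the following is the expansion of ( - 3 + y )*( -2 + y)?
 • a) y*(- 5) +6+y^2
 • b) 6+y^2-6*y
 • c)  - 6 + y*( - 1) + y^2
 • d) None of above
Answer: a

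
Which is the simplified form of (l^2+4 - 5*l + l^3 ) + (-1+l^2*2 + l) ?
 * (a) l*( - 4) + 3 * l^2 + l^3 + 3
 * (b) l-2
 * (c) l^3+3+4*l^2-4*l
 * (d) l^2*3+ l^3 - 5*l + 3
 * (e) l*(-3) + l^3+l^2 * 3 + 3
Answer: a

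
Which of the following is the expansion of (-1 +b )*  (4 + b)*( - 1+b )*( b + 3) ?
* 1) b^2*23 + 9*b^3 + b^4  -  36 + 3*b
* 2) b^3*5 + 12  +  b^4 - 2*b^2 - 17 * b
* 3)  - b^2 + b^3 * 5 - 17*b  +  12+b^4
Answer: 3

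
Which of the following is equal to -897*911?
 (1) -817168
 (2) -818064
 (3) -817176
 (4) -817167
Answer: 4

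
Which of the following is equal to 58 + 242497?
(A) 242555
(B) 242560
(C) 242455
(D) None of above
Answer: A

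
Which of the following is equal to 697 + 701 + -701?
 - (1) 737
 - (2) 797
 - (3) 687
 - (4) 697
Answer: 4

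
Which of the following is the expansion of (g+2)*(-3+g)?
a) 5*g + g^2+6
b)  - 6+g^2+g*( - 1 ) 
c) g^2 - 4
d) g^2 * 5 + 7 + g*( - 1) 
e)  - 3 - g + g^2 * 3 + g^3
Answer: b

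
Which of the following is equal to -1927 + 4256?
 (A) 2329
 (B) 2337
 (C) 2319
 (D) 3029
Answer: A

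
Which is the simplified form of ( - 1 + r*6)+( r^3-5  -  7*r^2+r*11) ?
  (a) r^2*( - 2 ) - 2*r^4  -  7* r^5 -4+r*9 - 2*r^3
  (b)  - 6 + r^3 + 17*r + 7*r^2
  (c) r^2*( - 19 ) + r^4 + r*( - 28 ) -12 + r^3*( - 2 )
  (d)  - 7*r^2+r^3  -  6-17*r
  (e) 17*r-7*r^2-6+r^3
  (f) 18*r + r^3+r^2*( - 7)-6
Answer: e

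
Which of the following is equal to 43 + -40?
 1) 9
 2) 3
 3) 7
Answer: 2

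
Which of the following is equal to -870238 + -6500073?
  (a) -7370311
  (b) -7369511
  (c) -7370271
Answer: a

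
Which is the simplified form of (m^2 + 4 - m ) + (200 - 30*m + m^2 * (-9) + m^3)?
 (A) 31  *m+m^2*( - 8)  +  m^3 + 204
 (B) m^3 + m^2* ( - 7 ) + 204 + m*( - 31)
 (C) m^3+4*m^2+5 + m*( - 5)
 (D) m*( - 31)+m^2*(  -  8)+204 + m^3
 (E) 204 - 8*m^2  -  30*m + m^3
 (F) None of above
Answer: D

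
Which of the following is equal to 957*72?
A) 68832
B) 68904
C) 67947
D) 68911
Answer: B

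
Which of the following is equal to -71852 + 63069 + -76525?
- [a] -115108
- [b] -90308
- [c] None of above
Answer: c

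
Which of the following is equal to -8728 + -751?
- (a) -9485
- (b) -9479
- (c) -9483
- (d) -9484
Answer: b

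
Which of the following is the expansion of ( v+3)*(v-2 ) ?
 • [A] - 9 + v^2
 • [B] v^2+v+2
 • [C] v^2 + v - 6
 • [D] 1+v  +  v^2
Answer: C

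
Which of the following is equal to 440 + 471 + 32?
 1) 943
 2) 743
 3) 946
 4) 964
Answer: 1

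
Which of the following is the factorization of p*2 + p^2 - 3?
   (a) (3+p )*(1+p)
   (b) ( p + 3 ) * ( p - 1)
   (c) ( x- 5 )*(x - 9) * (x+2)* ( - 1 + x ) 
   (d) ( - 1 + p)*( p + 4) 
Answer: b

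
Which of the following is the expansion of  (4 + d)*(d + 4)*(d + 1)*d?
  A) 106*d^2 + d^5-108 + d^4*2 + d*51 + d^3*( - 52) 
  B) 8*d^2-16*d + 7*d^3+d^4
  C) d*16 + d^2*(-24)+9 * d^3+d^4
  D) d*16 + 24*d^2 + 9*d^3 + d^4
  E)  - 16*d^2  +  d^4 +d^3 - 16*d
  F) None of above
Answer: D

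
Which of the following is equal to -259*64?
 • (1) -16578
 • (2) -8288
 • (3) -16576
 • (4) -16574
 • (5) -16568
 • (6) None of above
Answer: 3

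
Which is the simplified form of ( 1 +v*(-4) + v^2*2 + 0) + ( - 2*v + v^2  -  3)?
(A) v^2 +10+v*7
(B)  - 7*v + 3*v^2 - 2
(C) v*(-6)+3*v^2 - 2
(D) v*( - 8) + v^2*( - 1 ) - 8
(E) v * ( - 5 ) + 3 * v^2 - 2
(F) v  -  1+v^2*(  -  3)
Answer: C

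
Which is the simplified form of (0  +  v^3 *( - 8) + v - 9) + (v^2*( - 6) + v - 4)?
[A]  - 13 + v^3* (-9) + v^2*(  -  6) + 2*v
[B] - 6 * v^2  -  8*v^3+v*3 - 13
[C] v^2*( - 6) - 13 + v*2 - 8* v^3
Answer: C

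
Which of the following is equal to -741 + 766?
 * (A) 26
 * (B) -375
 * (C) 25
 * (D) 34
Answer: C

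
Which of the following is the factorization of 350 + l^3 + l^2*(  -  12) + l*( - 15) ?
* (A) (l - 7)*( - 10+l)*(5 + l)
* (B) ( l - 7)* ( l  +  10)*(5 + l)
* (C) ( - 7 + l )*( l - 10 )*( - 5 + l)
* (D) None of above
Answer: A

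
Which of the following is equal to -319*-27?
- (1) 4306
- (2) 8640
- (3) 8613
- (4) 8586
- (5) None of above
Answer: 3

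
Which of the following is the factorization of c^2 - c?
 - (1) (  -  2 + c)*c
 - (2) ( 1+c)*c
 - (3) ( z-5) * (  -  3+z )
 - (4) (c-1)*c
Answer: 4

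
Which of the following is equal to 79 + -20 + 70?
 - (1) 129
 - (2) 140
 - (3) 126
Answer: 1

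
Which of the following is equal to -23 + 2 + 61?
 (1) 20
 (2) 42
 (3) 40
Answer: 3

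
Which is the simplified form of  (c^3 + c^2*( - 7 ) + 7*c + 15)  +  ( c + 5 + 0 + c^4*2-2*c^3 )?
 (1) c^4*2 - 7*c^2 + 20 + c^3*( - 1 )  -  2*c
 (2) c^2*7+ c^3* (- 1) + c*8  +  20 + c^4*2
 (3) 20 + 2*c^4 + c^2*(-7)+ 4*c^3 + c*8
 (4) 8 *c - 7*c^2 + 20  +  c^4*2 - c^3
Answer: 4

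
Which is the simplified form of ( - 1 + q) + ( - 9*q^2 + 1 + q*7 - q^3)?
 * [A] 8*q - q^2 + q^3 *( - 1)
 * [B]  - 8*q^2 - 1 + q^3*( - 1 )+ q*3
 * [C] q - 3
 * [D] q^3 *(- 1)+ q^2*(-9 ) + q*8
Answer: D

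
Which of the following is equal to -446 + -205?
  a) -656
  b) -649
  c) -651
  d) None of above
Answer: c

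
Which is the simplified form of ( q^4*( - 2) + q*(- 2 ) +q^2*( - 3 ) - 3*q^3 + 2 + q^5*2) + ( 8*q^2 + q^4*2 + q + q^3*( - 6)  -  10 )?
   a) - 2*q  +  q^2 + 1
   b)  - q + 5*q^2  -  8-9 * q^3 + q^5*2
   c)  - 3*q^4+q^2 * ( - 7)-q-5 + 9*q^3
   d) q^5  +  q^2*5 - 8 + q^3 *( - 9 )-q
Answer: b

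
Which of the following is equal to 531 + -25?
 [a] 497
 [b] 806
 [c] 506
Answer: c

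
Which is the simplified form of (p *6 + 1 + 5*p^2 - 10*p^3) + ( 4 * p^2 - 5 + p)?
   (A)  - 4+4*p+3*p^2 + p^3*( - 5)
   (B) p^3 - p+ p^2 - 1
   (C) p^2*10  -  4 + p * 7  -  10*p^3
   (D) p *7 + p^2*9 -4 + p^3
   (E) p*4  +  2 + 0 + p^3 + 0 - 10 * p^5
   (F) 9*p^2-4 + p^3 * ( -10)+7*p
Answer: F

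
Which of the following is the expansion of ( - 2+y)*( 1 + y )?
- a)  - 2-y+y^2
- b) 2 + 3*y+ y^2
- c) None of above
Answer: a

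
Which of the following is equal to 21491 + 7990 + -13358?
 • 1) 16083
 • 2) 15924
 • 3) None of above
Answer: 3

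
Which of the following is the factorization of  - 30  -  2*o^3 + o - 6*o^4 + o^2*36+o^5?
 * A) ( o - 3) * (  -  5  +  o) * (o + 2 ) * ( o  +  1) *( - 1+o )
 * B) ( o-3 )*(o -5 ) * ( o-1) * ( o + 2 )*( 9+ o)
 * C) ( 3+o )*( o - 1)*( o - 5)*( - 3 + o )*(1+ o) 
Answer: A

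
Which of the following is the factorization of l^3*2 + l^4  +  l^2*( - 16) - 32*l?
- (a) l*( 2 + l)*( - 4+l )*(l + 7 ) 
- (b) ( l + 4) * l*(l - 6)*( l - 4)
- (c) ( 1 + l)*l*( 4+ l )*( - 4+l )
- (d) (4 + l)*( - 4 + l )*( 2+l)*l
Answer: d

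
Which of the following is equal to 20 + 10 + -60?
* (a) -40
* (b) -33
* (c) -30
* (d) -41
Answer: c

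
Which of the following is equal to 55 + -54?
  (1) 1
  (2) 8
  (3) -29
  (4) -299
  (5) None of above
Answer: 1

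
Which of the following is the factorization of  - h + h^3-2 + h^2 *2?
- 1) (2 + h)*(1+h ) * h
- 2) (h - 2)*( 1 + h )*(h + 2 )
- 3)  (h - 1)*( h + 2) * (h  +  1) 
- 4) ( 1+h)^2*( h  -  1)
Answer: 3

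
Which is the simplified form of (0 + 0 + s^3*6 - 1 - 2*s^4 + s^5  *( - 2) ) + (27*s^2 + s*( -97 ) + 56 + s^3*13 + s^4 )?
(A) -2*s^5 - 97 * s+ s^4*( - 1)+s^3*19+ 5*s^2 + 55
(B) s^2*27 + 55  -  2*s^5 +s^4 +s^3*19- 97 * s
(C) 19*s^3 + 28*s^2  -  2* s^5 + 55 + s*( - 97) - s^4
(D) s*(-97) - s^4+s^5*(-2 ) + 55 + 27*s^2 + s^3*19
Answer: D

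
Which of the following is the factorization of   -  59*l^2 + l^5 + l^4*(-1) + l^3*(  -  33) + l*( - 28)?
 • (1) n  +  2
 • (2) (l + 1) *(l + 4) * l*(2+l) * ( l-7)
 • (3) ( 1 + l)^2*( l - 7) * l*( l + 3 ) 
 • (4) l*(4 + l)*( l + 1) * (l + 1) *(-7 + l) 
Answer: 4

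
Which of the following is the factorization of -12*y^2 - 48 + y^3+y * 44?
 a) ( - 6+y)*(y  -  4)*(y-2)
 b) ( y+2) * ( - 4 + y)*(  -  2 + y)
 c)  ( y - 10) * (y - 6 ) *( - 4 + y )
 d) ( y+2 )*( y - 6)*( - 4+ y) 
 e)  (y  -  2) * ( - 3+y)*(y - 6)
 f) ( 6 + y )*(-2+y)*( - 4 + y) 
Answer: a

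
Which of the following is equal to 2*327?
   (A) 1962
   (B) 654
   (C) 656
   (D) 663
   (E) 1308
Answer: B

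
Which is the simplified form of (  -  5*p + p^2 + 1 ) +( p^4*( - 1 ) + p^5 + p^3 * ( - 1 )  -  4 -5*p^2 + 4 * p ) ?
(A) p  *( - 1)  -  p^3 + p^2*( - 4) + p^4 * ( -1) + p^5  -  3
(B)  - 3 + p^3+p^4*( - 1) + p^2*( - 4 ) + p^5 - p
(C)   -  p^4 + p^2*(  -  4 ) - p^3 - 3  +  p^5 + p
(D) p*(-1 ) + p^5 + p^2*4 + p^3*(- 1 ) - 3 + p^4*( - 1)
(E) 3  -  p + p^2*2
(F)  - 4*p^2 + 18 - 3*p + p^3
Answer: A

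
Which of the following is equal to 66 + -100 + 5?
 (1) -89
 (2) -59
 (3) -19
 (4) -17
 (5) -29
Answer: 5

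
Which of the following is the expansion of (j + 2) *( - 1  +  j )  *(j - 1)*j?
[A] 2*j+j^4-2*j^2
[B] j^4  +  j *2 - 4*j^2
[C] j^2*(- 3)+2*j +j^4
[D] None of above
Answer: C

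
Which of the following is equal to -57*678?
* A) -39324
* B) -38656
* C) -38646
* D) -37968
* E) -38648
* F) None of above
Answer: C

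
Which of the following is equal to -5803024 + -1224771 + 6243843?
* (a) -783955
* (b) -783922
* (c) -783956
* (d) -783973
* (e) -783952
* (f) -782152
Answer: e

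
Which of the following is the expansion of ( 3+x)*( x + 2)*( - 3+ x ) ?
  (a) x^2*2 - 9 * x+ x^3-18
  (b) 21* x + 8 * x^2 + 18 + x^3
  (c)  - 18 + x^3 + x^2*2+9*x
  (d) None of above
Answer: a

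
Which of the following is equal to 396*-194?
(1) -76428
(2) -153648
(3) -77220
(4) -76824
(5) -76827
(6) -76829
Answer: 4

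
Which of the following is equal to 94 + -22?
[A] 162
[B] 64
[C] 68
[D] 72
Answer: D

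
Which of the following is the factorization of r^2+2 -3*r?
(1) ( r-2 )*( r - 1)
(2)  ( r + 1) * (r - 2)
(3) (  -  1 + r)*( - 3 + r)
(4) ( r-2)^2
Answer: 1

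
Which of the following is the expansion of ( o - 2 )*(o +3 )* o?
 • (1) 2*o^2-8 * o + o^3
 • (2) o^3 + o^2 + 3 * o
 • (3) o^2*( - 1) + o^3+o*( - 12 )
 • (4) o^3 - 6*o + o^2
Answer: 4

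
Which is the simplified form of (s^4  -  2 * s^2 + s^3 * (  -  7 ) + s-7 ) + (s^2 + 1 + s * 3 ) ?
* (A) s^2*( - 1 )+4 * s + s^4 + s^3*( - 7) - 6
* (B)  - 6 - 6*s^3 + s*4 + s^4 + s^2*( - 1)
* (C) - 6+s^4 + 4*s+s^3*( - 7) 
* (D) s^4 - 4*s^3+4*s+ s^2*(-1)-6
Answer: A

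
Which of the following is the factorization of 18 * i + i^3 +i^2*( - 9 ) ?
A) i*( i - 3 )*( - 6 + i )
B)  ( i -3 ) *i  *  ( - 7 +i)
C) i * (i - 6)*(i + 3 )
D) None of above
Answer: A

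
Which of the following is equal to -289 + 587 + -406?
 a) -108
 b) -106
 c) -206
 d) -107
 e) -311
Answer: a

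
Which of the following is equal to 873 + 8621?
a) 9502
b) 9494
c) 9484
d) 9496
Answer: b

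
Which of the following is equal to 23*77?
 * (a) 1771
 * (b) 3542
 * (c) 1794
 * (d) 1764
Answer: a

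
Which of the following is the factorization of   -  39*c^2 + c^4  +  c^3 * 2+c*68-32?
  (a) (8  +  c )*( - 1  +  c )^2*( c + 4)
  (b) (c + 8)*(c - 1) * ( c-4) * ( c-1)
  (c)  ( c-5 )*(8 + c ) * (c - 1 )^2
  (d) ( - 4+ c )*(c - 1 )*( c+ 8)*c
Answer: b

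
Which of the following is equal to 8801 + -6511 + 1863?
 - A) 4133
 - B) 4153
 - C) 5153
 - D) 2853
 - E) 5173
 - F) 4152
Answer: B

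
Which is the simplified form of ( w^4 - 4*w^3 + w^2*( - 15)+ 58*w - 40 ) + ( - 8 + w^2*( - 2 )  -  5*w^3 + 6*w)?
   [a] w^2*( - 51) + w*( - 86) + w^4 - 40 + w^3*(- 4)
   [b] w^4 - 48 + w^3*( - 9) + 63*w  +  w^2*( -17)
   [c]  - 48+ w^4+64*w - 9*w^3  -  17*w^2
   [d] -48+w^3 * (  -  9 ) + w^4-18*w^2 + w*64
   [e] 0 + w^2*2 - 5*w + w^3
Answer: c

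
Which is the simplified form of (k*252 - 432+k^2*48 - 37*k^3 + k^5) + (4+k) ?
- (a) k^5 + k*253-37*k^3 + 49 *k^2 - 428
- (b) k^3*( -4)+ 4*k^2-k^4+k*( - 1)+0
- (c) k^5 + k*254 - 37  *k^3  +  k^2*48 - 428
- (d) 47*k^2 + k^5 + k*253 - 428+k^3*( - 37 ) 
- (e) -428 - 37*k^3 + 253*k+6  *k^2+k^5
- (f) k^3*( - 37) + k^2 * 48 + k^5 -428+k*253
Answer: f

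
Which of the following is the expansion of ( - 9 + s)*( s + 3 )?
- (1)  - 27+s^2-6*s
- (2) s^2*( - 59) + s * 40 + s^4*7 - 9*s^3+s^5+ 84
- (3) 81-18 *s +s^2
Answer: 1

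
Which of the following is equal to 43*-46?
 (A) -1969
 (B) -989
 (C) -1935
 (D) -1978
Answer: D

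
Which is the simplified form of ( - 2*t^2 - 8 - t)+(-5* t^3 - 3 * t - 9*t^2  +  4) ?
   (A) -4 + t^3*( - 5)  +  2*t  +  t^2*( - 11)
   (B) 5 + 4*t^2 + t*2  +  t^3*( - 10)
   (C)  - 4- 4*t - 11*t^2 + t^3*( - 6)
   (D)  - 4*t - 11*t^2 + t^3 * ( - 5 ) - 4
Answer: D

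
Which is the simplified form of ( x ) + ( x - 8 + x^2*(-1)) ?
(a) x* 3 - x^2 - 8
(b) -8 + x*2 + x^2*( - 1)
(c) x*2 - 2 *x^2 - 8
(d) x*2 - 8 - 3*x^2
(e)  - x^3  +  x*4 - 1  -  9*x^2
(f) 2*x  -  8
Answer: b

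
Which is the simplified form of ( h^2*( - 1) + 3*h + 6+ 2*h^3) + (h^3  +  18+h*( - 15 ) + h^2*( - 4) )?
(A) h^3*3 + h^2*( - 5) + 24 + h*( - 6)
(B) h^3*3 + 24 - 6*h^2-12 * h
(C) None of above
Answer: C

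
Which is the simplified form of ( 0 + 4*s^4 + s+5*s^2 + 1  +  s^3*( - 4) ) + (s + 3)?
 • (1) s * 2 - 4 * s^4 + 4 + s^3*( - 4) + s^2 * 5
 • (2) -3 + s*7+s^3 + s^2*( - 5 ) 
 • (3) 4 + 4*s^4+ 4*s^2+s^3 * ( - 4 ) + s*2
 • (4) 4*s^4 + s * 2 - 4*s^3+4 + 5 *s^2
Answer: 4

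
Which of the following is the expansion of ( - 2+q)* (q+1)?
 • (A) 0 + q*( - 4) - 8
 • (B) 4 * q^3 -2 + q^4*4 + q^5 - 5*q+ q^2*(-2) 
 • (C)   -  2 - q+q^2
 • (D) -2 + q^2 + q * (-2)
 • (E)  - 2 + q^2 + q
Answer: C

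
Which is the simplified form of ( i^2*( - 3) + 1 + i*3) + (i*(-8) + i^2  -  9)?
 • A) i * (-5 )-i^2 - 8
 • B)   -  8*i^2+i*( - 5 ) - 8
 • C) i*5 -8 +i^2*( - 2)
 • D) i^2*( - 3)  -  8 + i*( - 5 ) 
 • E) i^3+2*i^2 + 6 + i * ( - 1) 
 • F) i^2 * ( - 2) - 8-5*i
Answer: F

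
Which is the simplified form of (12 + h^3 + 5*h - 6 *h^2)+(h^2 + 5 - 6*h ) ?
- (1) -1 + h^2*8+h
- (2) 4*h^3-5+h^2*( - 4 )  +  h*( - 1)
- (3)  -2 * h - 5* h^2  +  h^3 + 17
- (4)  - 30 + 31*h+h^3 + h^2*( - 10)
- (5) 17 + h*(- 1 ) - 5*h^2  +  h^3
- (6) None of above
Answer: 5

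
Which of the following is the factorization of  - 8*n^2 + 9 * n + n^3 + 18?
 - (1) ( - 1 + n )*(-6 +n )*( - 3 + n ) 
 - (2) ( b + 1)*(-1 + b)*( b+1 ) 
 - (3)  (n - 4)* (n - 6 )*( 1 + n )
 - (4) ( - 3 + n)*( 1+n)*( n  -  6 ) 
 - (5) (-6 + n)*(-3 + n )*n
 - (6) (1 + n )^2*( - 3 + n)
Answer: 4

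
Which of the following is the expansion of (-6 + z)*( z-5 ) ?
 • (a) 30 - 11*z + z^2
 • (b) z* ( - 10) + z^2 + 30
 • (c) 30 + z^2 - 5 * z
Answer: a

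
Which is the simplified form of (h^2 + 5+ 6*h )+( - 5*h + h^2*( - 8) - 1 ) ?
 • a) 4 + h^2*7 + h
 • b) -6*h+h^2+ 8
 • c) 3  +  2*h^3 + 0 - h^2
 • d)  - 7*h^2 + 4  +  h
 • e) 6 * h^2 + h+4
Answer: d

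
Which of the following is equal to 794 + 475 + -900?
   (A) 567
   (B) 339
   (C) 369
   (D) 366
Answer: C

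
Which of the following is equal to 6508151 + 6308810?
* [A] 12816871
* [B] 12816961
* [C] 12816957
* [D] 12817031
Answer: B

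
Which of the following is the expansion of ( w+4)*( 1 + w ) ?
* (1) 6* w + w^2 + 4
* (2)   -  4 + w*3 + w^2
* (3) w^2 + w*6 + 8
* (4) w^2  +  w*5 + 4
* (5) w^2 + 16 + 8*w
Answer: 4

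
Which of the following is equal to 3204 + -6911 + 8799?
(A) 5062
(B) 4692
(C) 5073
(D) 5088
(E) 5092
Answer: E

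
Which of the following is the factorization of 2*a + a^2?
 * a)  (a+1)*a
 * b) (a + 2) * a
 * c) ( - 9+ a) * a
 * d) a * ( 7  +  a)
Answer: b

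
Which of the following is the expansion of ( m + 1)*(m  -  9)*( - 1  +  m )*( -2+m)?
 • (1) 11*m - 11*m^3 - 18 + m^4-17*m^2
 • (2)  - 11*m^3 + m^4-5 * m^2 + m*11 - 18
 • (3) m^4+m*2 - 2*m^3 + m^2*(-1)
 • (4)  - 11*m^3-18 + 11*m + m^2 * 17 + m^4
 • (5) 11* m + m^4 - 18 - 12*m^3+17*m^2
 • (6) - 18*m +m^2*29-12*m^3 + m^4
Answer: 4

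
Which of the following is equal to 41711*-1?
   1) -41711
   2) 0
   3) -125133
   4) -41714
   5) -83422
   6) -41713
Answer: 1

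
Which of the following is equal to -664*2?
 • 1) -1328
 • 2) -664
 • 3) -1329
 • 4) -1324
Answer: 1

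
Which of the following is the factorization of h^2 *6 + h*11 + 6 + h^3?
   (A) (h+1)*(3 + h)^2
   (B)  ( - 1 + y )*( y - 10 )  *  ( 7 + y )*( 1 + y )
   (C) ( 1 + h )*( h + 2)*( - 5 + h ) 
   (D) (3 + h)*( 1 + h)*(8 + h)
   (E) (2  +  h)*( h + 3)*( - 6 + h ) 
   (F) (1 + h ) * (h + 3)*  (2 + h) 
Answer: F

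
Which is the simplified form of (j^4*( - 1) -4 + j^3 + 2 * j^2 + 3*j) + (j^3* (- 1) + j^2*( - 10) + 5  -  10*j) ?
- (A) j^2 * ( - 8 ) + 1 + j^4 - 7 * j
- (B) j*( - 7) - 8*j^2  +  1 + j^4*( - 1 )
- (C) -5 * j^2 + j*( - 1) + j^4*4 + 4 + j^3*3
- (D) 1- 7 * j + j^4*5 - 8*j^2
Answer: B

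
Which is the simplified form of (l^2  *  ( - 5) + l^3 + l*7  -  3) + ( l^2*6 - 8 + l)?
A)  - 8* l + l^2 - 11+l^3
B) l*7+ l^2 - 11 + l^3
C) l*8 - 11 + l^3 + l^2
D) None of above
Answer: C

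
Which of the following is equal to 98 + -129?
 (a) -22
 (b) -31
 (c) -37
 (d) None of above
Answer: b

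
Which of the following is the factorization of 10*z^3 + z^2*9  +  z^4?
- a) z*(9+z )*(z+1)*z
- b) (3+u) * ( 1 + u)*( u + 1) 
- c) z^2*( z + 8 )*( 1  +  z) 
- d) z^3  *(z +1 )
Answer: a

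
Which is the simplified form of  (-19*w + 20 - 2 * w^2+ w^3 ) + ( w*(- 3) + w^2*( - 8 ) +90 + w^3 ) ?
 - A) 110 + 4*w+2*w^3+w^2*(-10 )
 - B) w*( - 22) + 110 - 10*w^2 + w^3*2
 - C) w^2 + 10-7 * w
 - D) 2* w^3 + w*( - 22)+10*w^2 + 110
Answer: B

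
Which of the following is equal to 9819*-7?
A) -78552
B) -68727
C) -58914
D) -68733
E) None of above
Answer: D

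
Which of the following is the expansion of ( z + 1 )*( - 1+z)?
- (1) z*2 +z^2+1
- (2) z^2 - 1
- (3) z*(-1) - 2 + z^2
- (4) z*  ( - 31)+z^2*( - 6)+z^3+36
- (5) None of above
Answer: 2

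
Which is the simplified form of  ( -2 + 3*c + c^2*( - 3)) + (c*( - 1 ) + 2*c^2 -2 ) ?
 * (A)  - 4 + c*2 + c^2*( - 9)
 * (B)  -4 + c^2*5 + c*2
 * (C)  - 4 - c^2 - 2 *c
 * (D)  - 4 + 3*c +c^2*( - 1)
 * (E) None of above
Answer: E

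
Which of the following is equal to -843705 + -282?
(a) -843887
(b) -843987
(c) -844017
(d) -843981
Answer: b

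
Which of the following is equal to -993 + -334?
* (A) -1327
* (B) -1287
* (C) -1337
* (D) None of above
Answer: A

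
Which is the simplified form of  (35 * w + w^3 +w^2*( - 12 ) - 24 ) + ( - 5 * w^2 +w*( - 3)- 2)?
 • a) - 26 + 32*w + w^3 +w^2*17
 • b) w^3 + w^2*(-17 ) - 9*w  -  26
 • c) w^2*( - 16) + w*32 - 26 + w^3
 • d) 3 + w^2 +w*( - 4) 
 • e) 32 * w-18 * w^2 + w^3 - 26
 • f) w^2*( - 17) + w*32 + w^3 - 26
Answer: f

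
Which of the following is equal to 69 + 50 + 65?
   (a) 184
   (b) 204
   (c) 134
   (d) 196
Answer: a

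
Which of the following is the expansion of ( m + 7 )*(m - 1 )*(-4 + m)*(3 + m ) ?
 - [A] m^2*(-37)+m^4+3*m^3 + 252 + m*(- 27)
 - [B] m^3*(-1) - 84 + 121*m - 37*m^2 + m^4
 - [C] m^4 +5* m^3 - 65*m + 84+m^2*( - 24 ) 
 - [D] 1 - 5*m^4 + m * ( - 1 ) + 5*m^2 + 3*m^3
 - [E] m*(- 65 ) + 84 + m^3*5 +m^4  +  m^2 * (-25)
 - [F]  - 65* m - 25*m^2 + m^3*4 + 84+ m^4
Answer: E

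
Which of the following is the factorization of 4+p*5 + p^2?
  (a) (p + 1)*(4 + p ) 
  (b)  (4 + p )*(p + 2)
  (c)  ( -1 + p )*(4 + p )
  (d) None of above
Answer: a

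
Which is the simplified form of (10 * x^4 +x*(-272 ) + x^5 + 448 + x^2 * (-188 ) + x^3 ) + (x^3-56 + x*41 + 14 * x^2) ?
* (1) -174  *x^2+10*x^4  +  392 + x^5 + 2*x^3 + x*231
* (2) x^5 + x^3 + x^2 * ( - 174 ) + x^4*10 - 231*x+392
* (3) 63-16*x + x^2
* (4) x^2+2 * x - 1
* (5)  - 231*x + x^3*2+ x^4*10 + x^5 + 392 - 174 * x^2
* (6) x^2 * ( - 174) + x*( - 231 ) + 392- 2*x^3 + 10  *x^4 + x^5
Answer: 5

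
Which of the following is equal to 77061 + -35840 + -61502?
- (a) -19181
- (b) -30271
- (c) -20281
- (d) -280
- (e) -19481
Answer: c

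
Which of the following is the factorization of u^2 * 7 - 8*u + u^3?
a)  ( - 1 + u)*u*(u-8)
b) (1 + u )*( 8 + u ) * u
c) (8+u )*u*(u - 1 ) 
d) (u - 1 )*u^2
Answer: c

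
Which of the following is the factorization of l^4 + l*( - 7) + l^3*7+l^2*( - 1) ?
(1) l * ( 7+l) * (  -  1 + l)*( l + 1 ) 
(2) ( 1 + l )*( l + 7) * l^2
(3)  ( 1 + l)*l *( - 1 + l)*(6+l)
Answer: 1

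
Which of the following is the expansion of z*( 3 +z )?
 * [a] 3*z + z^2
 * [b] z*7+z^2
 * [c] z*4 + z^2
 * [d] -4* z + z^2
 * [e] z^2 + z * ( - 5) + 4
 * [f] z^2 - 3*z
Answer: a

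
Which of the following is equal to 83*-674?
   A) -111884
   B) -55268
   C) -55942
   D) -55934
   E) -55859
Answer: C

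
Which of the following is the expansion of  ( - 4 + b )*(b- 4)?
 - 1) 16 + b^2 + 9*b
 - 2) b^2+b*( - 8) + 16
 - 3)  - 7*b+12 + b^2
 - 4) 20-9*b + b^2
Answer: 2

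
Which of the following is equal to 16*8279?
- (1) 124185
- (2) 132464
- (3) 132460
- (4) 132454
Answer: 2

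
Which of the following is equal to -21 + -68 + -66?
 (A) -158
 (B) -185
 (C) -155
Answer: C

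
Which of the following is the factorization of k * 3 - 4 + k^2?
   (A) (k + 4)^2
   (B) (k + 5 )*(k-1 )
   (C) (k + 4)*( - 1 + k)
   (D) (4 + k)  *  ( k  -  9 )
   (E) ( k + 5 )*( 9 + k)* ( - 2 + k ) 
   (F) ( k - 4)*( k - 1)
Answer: C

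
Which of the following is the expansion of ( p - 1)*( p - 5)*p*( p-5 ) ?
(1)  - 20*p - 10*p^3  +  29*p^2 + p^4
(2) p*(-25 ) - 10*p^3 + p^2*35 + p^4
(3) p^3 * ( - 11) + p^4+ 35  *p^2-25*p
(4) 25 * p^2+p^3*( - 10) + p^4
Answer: 3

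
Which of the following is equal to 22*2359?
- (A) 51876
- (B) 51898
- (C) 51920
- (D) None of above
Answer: B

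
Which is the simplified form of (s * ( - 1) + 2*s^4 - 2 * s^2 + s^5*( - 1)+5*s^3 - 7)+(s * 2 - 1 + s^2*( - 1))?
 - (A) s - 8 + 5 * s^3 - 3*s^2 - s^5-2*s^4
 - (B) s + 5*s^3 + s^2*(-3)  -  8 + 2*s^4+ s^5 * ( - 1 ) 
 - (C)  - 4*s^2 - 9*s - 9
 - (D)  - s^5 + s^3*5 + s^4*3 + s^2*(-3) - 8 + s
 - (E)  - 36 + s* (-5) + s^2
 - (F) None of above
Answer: B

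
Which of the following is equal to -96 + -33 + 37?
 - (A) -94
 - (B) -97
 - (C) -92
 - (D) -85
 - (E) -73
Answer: C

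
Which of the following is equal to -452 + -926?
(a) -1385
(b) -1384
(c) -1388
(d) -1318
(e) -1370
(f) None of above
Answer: f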